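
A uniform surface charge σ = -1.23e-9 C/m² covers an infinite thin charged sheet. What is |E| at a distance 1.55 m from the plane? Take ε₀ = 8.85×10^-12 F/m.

E = 69.5 N/C

Choose a cylindrical pillbox piercing the sheet, end faces (area A) parallel to it.
Only the two end caps contribute flux: Φ = 2EA. With Q_enc = σA, Gauss's law gives E = |σ|/(2ε₀).
E = |σ|/(2ε₀) = (1.23×10^-9)/(2·8.85×10^-12) = 69.5 N/C.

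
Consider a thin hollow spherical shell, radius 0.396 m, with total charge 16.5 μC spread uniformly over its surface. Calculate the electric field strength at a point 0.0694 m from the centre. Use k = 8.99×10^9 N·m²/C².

E = 0

Use a concentric Gaussian sphere at r = 0.0694 m (inside the shell, r < 0.396 m).
No charge lies within this surface, so Q_enc = 0 and Gauss's law gives E·4πr² = 0 ⇒ E = 0.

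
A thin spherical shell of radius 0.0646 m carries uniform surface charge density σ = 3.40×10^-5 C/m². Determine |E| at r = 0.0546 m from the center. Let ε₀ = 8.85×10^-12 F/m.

By spherical symmetry E is radial; choose a Gaussian sphere of radius r = 0.0546 m (inside the shell, r < 0.0646 m).
No charge lies within this surface, so Q_enc = 0 and Gauss's law gives E·4πr² = 0 ⇒ E = 0.

E = 0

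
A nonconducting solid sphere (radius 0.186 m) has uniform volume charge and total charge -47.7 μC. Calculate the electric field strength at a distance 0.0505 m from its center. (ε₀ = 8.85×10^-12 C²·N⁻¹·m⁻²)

E = 3.37×10^6 V/m

Take a concentric spherical Gaussian surface of radius r = 0.0505 m (r < R).
For a uniform sphere the enclosed fraction is (r/R)³, so Q_enc = (-47.7 μC)(0.0505/0.186)³ = -9.547e-7 C.
By Gauss's law, ∮E·dA = E·4πr² = Q_enc/ε₀.
E = |Q_enc|/(4πε₀r²) = (9.547×10^-7)/(4π·8.85×10^-12·(0.0505)²) = 3.37×10^6 N/C.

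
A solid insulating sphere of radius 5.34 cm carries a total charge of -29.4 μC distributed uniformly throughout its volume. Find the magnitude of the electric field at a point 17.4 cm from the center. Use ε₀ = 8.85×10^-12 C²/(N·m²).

Symmetry ⇒ E = E(r) r̂. Gaussian sphere of radius r = 17.4 cm (r > R, so the entire charge is enclosed).
Q_enc = -29.4 μC = -2.94e-5 C.
Gauss's law: E·4πr² = Q_enc/ε₀.
E = |Q_enc|/(4πε₀r²) = (2.94×10^-5)/(4π·8.85×10^-12·(0.174)²) = 8.73×10^6 N/C.

E ≈ 8.73×10^6 N/C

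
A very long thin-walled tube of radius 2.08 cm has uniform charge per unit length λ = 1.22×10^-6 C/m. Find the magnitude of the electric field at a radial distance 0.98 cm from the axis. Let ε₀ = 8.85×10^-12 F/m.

E = 0 (no enclosed charge)

By cylindrical symmetry E is radial; use a coaxial Gaussian cylinder of radius 0.98 cm and length L (r < 2.08 cm, inside the shell).
All the surface charge lies outside this cylinder: Q_enc = 0, hence E = 0.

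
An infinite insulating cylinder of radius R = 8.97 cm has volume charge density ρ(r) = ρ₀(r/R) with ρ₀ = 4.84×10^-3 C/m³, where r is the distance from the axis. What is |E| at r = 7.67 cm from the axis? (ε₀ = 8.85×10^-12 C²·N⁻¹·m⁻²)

Coaxial Gaussian cylinder, radius r = 7.67 cm, length L (r < R).
Integrating ρ over the cross-section to radius r: λ_enc = (2πρ₀/R) ∫₀^r r'^2 dr' = 2πρ₀ r^3/(3·R) = 5.099×10^-5 C/m.
Since E is radial and uniform over the curved surface, Φ = E·2πrL = Q_enc/ε₀ = λ_enc L/ε₀.
E = |λ_enc|/(2πε₀r) = (5.099e-5)/(2π·8.85×10^-12·0.0767) = 1.20e7 N/C.

E = 1.20×10^7 V/m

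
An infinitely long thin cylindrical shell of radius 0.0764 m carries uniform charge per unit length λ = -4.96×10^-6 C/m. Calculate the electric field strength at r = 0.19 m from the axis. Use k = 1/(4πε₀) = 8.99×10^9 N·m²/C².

Coaxial Gaussian cylinder, radius r = 0.19 m, length L (r > 0.0764 m).
The full line charge is enclosed: λ_enc = -4.96×10^-6 C/m.
Gauss's law: E·2πrL = λ_enc L/ε₀.
E = 2k|λ_enc|/r = 2(8.99×10^9)(4.96×10^-6)/(0.19) = 4.69×10^5 N/C.

|E| ≈ 4.69×10^5 V/m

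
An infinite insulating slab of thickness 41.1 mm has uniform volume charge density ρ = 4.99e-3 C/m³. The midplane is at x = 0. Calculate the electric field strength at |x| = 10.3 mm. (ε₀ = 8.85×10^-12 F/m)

5.81×10^6 N/C

By symmetry E is perpendicular to the slab. A Gaussian pillbox from −10.3 mm to +10.3 mm (face area A) lies entirely within the slab.
Q_enc = ρ·(2x)·A and flux = 2EA, so 2EA = 2ρxA/ε₀ ⇒ E = |ρ|x/ε₀.
E = (4.99×10^-3)(0.0103)/(8.85×10^-12) = 5.81×10^6 N/C.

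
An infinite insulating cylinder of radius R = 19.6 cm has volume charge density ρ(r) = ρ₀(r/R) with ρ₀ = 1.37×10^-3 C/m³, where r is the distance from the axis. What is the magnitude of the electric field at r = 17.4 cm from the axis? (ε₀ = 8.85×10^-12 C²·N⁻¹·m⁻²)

Choose a coaxial cylinder of radius r = 17.4 cm (arbitrary length L) as the Gaussian surface (r < R).
λ_enc = ∫₀^r ρ(r')·2πr' dr' = (2πρ₀/R)·r^3/3 = 7.712×10^-5 C/m.
Gauss's law: E·2πrL = λ_enc L/ε₀.
E = |λ_enc|/(2πε₀r) = (7.712×10^-5)/(2π·8.85×10^-12·0.174) = 7.97e6 N/C.

E = 7.97e6 N/C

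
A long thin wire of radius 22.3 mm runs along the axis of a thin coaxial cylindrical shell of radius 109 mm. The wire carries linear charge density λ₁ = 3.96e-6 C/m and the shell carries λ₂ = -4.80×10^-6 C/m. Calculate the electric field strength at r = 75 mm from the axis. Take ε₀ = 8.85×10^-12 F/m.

By cylindrical symmetry E is radial; use a coaxial Gaussian cylinder of radius 75 mm and length L (between the conductors, 22.3 mm < r < 109 mm).
The shell at 109 mm lies outside the Gaussian surface, so λ_enc = λ₁ = 3.96×10^-6 C/m.
Applying ∮E·dA = Q_enc/ε₀ with the end caps contributing no flux:
E = |λ_enc|/(2πε₀r) = (3.96e-6)/(2π·8.85×10^-12·0.075) = 9.50e5 N/C.

|E| = 9.50×10^5 N/C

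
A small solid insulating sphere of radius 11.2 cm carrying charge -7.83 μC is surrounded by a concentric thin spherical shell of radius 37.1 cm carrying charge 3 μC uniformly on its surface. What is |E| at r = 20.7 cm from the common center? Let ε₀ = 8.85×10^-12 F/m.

By spherical symmetry E is radial; choose a Gaussian sphere of radius r = 20.7 cm (between the bodies, 11.2 cm < r < 37.1 cm).
Only the inner charge is enclosed; the outer shell contributes nothing inside itself. Q_enc = -7.83 μC = -7.83e-6 C.
Since E is radial and uniform over the Gaussian sphere, Φ = E·4πr² = Q_enc/ε₀.
E = |Q_enc|/(4πε₀r²) = (7.83×10^-6)/(4π·8.85×10^-12·(0.207)²) = 1.64×10^6 N/C.

E ≈ 1.64×10^6 N/C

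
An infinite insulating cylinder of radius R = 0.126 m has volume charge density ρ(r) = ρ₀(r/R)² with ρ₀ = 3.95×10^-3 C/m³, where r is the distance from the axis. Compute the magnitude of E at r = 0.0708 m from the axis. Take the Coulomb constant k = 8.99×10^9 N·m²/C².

By cylindrical symmetry E is radial; use a coaxial Gaussian cylinder of radius 0.0708 m and length L (r < R).
λ_enc = ∫₀^r ρ(r')·2πr' dr' = (2πρ₀/R²)·r^4/4 = 9.82×10^-6 C/m.
Gauss's law: E·2πrL = λ_enc L/ε₀.
E = 2k|λ_enc|/r = 2(8.99×10^9)(9.82×10^-6)/(0.0708) = 2.49×10^6 N/C.

E = 2.49×10^6 N/C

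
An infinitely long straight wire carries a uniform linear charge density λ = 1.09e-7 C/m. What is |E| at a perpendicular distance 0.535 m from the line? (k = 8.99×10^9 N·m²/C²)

By cylindrical symmetry E is radial; use a coaxial Gaussian cylinder of radius 0.535 m and length L.
Q_enc = λL, so λ_enc = 1.09×10^-7 C/m.
By Gauss's law (flux through the curved wall only), E·2πrL = λ_enc L/ε₀.
E = 2k|λ_enc|/r = 2(8.99×10^9)(1.09×10^-7)/(0.535) = 3.66×10^3 N/C.

E = 3.66×10^3 N/C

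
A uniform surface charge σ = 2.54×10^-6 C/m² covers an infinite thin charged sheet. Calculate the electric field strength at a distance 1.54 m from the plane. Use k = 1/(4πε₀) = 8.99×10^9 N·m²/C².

Choose a cylindrical pillbox piercing the sheet, end faces (area A) parallel to it.
Only the two end caps contribute flux: Φ = 2EA. With Q_enc = σA, Gauss's law gives E = |σ|/(2ε₀).
E = 2πk|σ| = 2π(8.99×10^9)(2.54e-6) = 1.43e5 N/C.

|E| ≈ 1.43e5 V/m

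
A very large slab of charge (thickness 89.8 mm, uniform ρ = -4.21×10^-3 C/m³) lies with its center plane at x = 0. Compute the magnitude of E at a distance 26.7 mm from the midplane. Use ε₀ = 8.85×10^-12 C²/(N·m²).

E = 1.27×10^7 N/C

By symmetry E is perpendicular to the slab. A Gaussian pillbox from −26.7 mm to +26.7 mm (face area A) lies entirely within the slab.
Q_enc = ρ·(2x)·A and flux = 2EA, so 2EA = 2ρxA/ε₀ ⇒ E = |ρ|x/ε₀.
E = (4.21e-3)(0.0267)/(8.85×10^-12) = 1.27×10^7 N/C.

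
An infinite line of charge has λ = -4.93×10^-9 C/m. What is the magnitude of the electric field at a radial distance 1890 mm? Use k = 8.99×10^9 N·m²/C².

|E| ≈ 46.9 N/C

Choose a coaxial cylinder of radius r = 1890 mm (arbitrary length L) as the Gaussian surface.
Q_enc = λL, so λ_enc = -4.93×10^-9 C/m.
Applying ∮E·dA = Q_enc/ε₀ with the end caps contributing no flux:
E = 2k|λ_enc|/r = 2(8.99×10^9)(4.93e-9)/(1.89) = 46.9 N/C.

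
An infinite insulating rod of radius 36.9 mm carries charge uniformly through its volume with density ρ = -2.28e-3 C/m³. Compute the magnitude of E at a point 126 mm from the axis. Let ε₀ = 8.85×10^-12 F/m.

Choose a coaxial cylinder of radius r = 126 mm (arbitrary length L) as the Gaussian surface (r > 36.9 mm, full cross-section enclosed).
λ_enc = ρ·πR² = (-2.28×10^-3)π(0.0369)² = -9.753e-6 C/m.
Applying ∮E·dA = Q_enc/ε₀ with the end caps contributing no flux:
E = |λ_enc|/(2πε₀r) = (9.753×10^-6)/(2π·8.85×10^-12·0.126) = 1.39×10^6 N/C.

E = 1.39×10^6 N/C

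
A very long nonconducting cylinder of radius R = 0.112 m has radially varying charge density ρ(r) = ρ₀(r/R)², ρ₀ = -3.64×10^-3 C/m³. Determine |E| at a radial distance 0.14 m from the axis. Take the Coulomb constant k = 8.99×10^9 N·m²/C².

Choose a coaxial cylinder of radius r = 0.14 m (arbitrary length L) as the Gaussian surface (r > R, full charge per length enclosed).
λ_enc = 2π ∫₀^R ρ₀(r'/R)^2 r' dr' = 2πρ₀R²/4 = -7.172×10^-5 C/m.
Gauss's law: E·2πrL = λ_enc L/ε₀.
E = 2k|λ_enc|/r = 2(8.99×10^9)(7.172×10^-5)/(0.14) = 9.21e6 N/C.

|E| = 9.21×10^6 N/C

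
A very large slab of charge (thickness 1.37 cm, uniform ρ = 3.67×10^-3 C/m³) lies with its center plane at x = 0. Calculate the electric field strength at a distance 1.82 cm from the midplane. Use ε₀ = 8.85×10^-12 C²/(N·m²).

|E| = 2.84×10^6 N/C

The point |x| = 1.82 cm lies outside the slab (half-thickness 0.00685 m). A symmetric pillbox spanning the full slab encloses Q_enc = ρ·d·A.
Flux = 2EA ⇒ E = |ρ|d/(2ε₀), independent of distance outside.
E = (3.67×10^-3)(0.0137)/(2·8.85×10^-12) = 2.84e6 N/C.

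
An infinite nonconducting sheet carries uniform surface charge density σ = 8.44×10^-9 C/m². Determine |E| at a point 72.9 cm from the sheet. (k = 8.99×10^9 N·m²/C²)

By planar symmetry E is perpendicular to the sheet and uniform; use a Gaussian pillbox with flat faces of area A on each side of the sheet.
Flux Φ = 2EA and Q_enc = σA, so 2EA = σA/ε₀ ⇒ E = |σ|/(2ε₀), independent of distance.
E = 2πk|σ| = 2π(8.99×10^9)(8.44×10^-9) = 477 N/C.

E = 477 N/C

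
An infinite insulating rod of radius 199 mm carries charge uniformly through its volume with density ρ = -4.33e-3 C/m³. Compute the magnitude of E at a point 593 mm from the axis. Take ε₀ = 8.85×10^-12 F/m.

Coaxial Gaussian cylinder, radius r = 593 mm, length L (r > 199 mm, full cross-section enclosed).
λ_enc = ρ·πR² = (-4.33×10^-3)π(0.199)² = -5.387e-4 C/m.
Since E is radial and uniform over the curved surface, Φ = E·2πrL = Q_enc/ε₀ = λ_enc L/ε₀.
E = |λ_enc|/(2πε₀r) = (5.387e-4)/(2π·8.85×10^-12·0.593) = 1.63×10^7 N/C.

E ≈ 1.63×10^7 N/C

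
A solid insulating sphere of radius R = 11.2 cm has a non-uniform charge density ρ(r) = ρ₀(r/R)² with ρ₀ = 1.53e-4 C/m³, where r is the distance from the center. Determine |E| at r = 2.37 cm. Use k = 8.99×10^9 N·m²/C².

|E| = 3.67×10^3 N/C

By spherical symmetry E is radial; choose a Gaussian sphere of radius r = 2.37 cm (r < R).
Q_enc = ∫₀^r ρ(r')·4πr'² dr' = (4πρ₀/R²) ∫₀^r r'^4 dr' = 4πρ₀ r^5/(5·R²) = 2.292×10^-10 C.
Gauss's law: E·4πr² = Q_enc/ε₀.
E = k|Q_enc|/r² = (8.99×10^9)(2.292e-10)/(0.0237)² = 3.67e3 N/C.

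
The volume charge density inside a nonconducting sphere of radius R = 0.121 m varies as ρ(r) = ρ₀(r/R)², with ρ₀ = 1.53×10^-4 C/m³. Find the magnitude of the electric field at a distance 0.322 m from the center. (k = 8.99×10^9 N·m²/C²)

Use a concentric Gaussian sphere at r = 0.322 m (r > R, all charge enclosed).
Q_enc = 4π ∫₀^R ρ₀(r'/R)^2 r'² dr' = 4πρ₀R³/5 = 6.812e-7 C.
Gauss's law: E·4πr² = Q_enc/ε₀.
E = k|Q_enc|/r² = (8.99×10^9)(6.812e-7)/(0.322)² = 5.91×10^4 N/C.

|E| ≈ 5.91e4 N/C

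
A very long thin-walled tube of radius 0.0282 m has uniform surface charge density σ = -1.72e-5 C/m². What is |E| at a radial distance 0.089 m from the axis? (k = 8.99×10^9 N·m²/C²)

E ≈ 6.16×10^5 N/C

By cylindrical symmetry E is radial; use a coaxial Gaussian cylinder of radius 0.089 m and length L (r > 0.0282 m).
The whole shell is enclosed: λ_enc = σ·2πR = (-1.72×10^-5)·2π·(0.0282) = -3.048×10^-6 C/m.
Gauss's law: E·2πrL = λ_enc L/ε₀.
E = 2k|λ_enc|/r = 2(8.99×10^9)(3.048×10^-6)/(0.089) = 6.16×10^5 N/C.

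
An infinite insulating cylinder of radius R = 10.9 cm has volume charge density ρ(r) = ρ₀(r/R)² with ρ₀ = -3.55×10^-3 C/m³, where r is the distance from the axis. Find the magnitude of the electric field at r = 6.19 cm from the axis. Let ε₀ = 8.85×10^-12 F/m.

Choose a coaxial cylinder of radius r = 6.19 cm (arbitrary length L) as the Gaussian surface (r < R).
λ_enc = ∫₀^r ρ(r')·2πr' dr' = (2πρ₀/R²)·r^4/4 = -6.891×10^-6 C/m.
Applying ∮E·dA = Q_enc/ε₀ with the end caps contributing no flux:
E = |λ_enc|/(2πε₀r) = (6.891×10^-6)/(2π·8.85×10^-12·0.0619) = 2.00×10^6 N/C.

|E| = 2.00×10^6 V/m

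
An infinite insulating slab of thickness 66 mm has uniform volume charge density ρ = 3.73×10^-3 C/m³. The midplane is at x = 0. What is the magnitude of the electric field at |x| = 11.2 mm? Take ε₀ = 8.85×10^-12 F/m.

E = 4.72×10^6 V/m

By symmetry E is perpendicular to the slab. A Gaussian pillbox from −11.2 mm to +11.2 mm (face area A) lies entirely within the slab.
Q_enc = ρ·(2x)·A and flux = 2EA, so 2EA = 2ρxA/ε₀ ⇒ E = |ρ|x/ε₀.
E = (3.73e-3)(0.0112)/(8.85×10^-12) = 4.72×10^6 N/C.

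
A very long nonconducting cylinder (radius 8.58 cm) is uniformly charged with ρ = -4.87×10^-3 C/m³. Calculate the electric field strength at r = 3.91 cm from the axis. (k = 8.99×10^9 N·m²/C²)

Coaxial Gaussian cylinder, radius r = 3.91 cm, length L (r < R).
Enclosed charge per unit length: λ_enc = ρ·πr² = (-4.87×10^-3)π(0.0391)² = -2.339×10^-5 C/m.
Applying ∮E·dA = Q_enc/ε₀ with the end caps contributing no flux:
E = 2k|λ_enc|/r = 2(8.99×10^9)(2.339×10^-5)/(0.0391) = 1.08×10^7 N/C.

E = 1.08×10^7 V/m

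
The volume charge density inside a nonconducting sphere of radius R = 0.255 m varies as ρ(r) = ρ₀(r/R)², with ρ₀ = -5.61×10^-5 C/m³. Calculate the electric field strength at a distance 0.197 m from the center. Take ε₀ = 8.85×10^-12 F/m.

E = 1.49×10^5 N/C

Use a concentric Gaussian sphere at r = 0.197 m (r < R).
Integrate the density: Q_enc = 4π ∫₀^r ρ₀(r'/R)^2 r'² dr' = 4πρ₀ r^5/(5·R²) = -6.434×10^-7 C.
Since E is radial and uniform over the Gaussian sphere, Φ = E·4πr² = Q_enc/ε₀.
E = |Q_enc|/(4πε₀r²) = (6.434e-7)/(4π·8.85×10^-12·(0.197)²) = 1.49×10^5 N/C.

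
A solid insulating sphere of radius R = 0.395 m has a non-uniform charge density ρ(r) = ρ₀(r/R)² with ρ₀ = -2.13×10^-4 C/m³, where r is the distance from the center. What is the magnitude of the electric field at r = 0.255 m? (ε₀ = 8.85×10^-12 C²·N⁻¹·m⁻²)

Take a concentric spherical Gaussian surface of radius r = 0.255 m (r < R).
Q_enc = ∫₀^r ρ(r')·4πr'² dr' = (4πρ₀/R²) ∫₀^r r'^4 dr' = 4πρ₀ r^5/(5·R²) = -3.699e-6 C.
Applying ∮E·dA = Q_enc/ε₀ with Φ = E(4πr²):
E = |Q_enc|/(4πε₀r²) = (3.699×10^-6)/(4π·8.85×10^-12·(0.255)²) = 5.12e5 N/C.

5.12×10^5 N/C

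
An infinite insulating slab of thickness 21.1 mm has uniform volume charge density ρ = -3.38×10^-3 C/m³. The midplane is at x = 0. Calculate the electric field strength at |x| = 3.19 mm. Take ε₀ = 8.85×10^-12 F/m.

By symmetry E is perpendicular to the slab. A Gaussian pillbox from −3.19 mm to +3.19 mm (face area A) lies entirely within the slab.
Q_enc = ρ·(2x)·A and flux = 2EA, so 2EA = 2ρxA/ε₀ ⇒ E = |ρ|x/ε₀.
E = (3.38e-3)(0.00319)/(8.85×10^-12) = 1.22×10^6 N/C.

|E| = 1.22×10^6 N/C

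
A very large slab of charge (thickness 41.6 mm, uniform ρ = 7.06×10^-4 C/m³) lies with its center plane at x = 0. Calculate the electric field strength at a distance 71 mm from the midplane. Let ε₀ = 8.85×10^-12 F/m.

The point |x| = 71 mm lies outside the slab (half-thickness 0.0208 m). A symmetric pillbox spanning the full slab encloses Q_enc = ρ·d·A.
Flux = 2EA ⇒ E = |ρ|d/(2ε₀), independent of distance outside.
E = (7.06e-4)(0.0416)/(2·8.85×10^-12) = 1.66×10^6 N/C.

|E| = 1.66×10^6 N/C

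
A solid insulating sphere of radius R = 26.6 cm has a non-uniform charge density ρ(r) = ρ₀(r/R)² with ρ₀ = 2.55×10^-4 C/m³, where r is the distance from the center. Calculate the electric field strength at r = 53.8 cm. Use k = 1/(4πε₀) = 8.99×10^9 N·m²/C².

E ≈ 3.75×10^5 V/m

Take a concentric spherical Gaussian surface of radius r = 53.8 cm (r > R, all charge enclosed).
Q_enc = 4π ∫₀^R ρ₀(r'/R)^2 r'² dr' = 4πρ₀R³/5 = 1.206×10^-5 C.
By Gauss's law, ∮E·dA = E·4πr² = Q_enc/ε₀.
E = k|Q_enc|/r² = (8.99×10^9)(1.206×10^-5)/(0.538)² = 3.75×10^5 N/C.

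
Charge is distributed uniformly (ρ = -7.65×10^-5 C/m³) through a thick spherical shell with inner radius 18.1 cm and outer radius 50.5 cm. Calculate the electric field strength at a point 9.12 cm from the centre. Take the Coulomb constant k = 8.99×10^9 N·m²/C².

By spherical symmetry E is radial; choose a Gaussian sphere of radius r = 9.12 cm (r < 18.1 cm, inside the empty cavity).
Q_enc = 0 (all charge lies at larger r); Gauss's law gives E = 0.

E = 0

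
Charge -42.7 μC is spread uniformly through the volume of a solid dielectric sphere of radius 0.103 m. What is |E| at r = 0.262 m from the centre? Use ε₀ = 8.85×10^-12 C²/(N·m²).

Take a concentric spherical Gaussian surface of radius r = 0.262 m (r > R, so the entire charge is enclosed).
Q_enc = -42.7 μC = -4.27e-5 C.
Gauss's law: E·4πr² = Q_enc/ε₀.
E = |Q_enc|/(4πε₀r²) = (4.27e-5)/(4π·8.85×10^-12·(0.262)²) = 5.59e6 N/C.

|E| ≈ 5.59×10^6 N/C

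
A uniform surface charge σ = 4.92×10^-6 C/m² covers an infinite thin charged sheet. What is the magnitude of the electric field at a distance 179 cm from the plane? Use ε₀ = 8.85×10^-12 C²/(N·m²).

|E| = 2.78×10^5 N/C

The symmetry is planar: E is normal to the sheet and the same magnitude on both sides. Take a pillbox straddling the sheet with end-cap area A.
Flux Φ = 2EA and Q_enc = σA, so 2EA = σA/ε₀ ⇒ E = |σ|/(2ε₀), independent of distance.
E = |σ|/(2ε₀) = (4.92×10^-6)/(2·8.85×10^-12) = 2.78e5 N/C.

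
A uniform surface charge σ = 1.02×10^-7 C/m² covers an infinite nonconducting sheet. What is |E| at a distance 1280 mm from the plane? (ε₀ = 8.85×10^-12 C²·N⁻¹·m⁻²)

5.76e3 V/m

Choose a cylindrical pillbox piercing the sheet, end faces (area A) parallel to it.
Flux Φ = 2EA and Q_enc = σA, so 2EA = σA/ε₀ ⇒ E = |σ|/(2ε₀), independent of distance.
E = |σ|/(2ε₀) = (1.02e-7)/(2·8.85×10^-12) = 5.76×10^3 N/C.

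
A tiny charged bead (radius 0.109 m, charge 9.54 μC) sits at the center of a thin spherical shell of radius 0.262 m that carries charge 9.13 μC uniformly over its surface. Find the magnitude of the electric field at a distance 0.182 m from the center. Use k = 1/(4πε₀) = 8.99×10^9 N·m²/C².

E ≈ 2.59×10^6 V/m

Symmetry ⇒ E = E(r) r̂. Gaussian sphere of radius r = 0.182 m (between the bodies, 0.109 m < r < 0.262 m).
The shell at 0.262 m lies outside the Gaussian surface, so Q_enc = 9.54 μC = 9.54×10^-6 C.
Since E is radial and uniform over the Gaussian sphere, Φ = E·4πr² = Q_enc/ε₀.
E = k|Q_enc|/r² = (8.99×10^9)(9.54e-6)/(0.182)² = 2.59×10^6 N/C.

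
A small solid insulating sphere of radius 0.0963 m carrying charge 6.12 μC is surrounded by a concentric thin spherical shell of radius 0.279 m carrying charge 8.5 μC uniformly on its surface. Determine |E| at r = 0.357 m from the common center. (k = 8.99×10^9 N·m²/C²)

By spherical symmetry E is radial; choose a Gaussian sphere of radius r = 0.357 m (r > 0.279 m, enclosing both).
Q_enc = (6.12 μC) + (8.5 μC) = 1.462e-5 C.
Gauss's law: E·4πr² = Q_enc/ε₀.
E = k|Q_enc|/r² = (8.99×10^9)(1.462e-5)/(0.357)² = 1.03e6 N/C.

|E| = 1.03×10^6 V/m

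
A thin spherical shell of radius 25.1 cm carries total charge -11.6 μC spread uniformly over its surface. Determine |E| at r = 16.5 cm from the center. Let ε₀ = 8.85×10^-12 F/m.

Take a concentric spherical Gaussian surface of radius r = 16.5 cm (inside the shell, r < 25.1 cm).
No charge lies within this surface, so Q_enc = 0 and Gauss's law gives E·4πr² = 0 ⇒ E = 0.

E = 0 (no enclosed charge)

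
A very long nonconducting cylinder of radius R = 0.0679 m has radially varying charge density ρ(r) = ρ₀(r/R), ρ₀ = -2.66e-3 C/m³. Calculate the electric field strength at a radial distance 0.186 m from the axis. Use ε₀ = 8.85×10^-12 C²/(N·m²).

Coaxial Gaussian cylinder, radius r = 0.186 m, length L (r > R, full charge per length enclosed).
λ_enc = 2π ∫₀^R ρ₀(r'/R)^1 r' dr' = 2πρ₀R²/3 = -2.569e-5 C/m.
Gauss's law: E·2πrL = λ_enc L/ε₀.
E = |λ_enc|/(2πε₀r) = (2.569×10^-5)/(2π·8.85×10^-12·0.186) = 2.48×10^6 N/C.

|E| = 2.48e6 V/m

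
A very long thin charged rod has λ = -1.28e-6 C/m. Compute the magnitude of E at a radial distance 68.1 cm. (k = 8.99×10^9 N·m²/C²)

Coaxial Gaussian cylinder, radius r = 68.1 cm, length L.
Q_enc = λL, so λ_enc = -1.28×10^-6 C/m.
Gauss's law: E·2πrL = λ_enc L/ε₀.
E = 2k|λ_enc|/r = 2(8.99×10^9)(1.28e-6)/(0.681) = 3.38×10^4 N/C.

|E| ≈ 3.38e4 N/C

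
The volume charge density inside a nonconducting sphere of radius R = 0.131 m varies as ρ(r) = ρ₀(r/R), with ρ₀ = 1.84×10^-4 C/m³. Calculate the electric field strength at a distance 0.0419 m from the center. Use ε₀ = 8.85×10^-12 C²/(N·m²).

By spherical symmetry E is radial; choose a Gaussian sphere of radius r = 0.0419 m (r < R).
Q_enc = ∫₀^r ρ(r')·4πr'² dr' = (4πρ₀/R) ∫₀^r r'^3 dr' = 4πρ₀ r^4/(4·R) = 1.36×10^-8 C.
Gauss's law: E·4πr² = Q_enc/ε₀.
E = |Q_enc|/(4πε₀r²) = (1.36e-8)/(4π·8.85×10^-12·(0.0419)²) = 6.97e4 N/C.

6.97×10^4 N/C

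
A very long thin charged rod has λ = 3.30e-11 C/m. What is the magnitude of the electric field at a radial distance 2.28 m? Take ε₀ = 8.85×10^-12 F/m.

E = 0.26 N/C

Choose a coaxial cylinder of radius r = 2.28 m (arbitrary length L) as the Gaussian surface.
Q_enc = λL, so λ_enc = 3.30e-11 C/m.
Applying ∮E·dA = Q_enc/ε₀ with the end caps contributing no flux:
E = |λ_enc|/(2πε₀r) = (3.30×10^-11)/(2π·8.85×10^-12·2.28) = 0.26 N/C.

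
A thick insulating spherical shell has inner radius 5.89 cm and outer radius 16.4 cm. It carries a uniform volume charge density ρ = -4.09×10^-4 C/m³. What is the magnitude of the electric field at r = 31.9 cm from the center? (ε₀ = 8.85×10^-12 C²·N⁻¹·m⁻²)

6.37×10^5 N/C

Symmetry ⇒ E = E(r) r̂. Gaussian sphere of radius r = 31.9 cm (r > 16.4 cm, enclosing the whole shell).
Q_enc = ρ·(4π/3)(b³ − a³) = (-4.09×10^-4)·(4π/3)·((0.164)³ − (0.0589)³) = -7.207e-6 C.
Applying ∮E·dA = Q_enc/ε₀ with Φ = E(4πr²):
E = |Q_enc|/(4πε₀r²) = (7.207×10^-6)/(4π·8.85×10^-12·(0.319)²) = 6.37×10^5 N/C.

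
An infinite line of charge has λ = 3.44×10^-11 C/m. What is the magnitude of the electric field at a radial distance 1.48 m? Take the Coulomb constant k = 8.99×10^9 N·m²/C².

|E| ≈ 0.418 V/m

Coaxial Gaussian cylinder, radius r = 1.48 m, length L.
Q_enc = λL, so λ_enc = 3.44e-11 C/m.
Since E is radial and uniform over the curved surface, Φ = E·2πrL = Q_enc/ε₀ = λ_enc L/ε₀.
E = 2k|λ_enc|/r = 2(8.99×10^9)(3.44×10^-11)/(1.48) = 0.418 N/C.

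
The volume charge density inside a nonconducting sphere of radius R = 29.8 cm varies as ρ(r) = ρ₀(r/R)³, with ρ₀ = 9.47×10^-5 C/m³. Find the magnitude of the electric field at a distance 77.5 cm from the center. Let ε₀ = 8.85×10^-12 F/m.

|E| = 7.86×10^4 V/m

Take a concentric spherical Gaussian surface of radius r = 77.5 cm (r > R, all charge enclosed).
Q_enc = 4π ∫₀^R ρ₀(r'/R)^3 r'² dr' = 4πρ₀R³/6 = 5.249e-6 C.
Applying ∮E·dA = Q_enc/ε₀ with Φ = E(4πr²):
E = |Q_enc|/(4πε₀r²) = (5.249×10^-6)/(4π·8.85×10^-12·(0.775)²) = 7.86×10^4 N/C.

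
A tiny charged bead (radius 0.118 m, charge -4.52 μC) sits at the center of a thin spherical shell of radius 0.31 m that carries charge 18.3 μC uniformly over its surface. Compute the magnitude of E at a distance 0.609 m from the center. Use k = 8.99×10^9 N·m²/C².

|E| = 3.34e5 N/C

Symmetry ⇒ E = E(r) r̂. Gaussian sphere of radius r = 0.609 m (r > 0.31 m, enclosing both).
Q_enc = (-4.52 μC) + (18.3 μC) = 1.378e-5 C.
Since E is radial and uniform over the Gaussian sphere, Φ = E·4πr² = Q_enc/ε₀.
E = k|Q_enc|/r² = (8.99×10^9)(1.378×10^-5)/(0.609)² = 3.34×10^5 N/C.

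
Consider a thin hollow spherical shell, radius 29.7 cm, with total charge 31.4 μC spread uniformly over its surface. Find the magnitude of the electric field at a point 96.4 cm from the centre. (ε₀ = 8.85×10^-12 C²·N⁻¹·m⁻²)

By spherical symmetry E is radial; choose a Gaussian sphere of radius r = 96.4 cm (r > 29.7 cm).
The entire shell is enclosed: Q_enc = 3.14×10^-5 C.
Gauss's law: E·4πr² = Q_enc/ε₀.
E = |Q_enc|/(4πε₀r²) = (3.14×10^-5)/(4π·8.85×10^-12·(0.964)²) = 3.04×10^5 N/C.

E = 3.04×10^5 N/C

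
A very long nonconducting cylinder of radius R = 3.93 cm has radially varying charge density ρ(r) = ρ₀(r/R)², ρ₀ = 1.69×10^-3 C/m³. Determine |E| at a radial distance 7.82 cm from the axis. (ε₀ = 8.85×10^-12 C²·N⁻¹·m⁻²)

|E| ≈ 9.43×10^5 N/C

Coaxial Gaussian cylinder, radius r = 7.82 cm, length L (r > R, full charge per length enclosed).
λ_enc = 2π ∫₀^R ρ₀(r'/R)^2 r' dr' = 2πρ₀R²/4 = 4.10×10^-6 C/m.
Since E is radial and uniform over the curved surface, Φ = E·2πrL = Q_enc/ε₀ = λ_enc L/ε₀.
E = |λ_enc|/(2πε₀r) = (4.10×10^-6)/(2π·8.85×10^-12·0.0782) = 9.43×10^5 N/C.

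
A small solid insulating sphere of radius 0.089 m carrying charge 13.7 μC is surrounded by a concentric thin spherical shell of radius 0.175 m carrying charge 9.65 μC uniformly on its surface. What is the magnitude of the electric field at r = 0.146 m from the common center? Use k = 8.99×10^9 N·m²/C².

Symmetry ⇒ E = E(r) r̂. Gaussian sphere of radius r = 0.146 m (between the bodies, 0.089 m < r < 0.175 m).
The shell at 0.175 m lies outside the Gaussian surface, so Q_enc = 13.7 μC = 1.37e-5 C.
Since E is radial and uniform over the Gaussian sphere, Φ = E·4πr² = Q_enc/ε₀.
E = k|Q_enc|/r² = (8.99×10^9)(1.37e-5)/(0.146)² = 5.78e6 N/C.

E = 5.78e6 V/m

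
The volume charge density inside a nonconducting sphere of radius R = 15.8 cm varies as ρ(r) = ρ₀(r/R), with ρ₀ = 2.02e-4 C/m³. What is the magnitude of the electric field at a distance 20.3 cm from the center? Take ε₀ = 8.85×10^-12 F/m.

5.46e5 N/C

Symmetry ⇒ E = E(r) r̂. Gaussian sphere of radius r = 20.3 cm (r > R, all charge enclosed).
Q_enc = 4π ∫₀^R ρ₀(r'/R)^1 r'² dr' = 4πρ₀R³/4 = 2.503e-6 C.
Applying ∮E·dA = Q_enc/ε₀ with Φ = E(4πr²):
E = |Q_enc|/(4πε₀r²) = (2.503e-6)/(4π·8.85×10^-12·(0.203)²) = 5.46×10^5 N/C.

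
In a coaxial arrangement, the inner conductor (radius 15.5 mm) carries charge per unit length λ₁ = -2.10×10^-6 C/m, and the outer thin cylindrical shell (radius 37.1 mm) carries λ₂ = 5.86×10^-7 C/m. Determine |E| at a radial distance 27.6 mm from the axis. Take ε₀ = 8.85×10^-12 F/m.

Choose a coaxial cylinder of radius r = 27.6 mm (arbitrary length L) as the Gaussian surface (between the conductors, 15.5 mm < r < 37.1 mm).
Only the inner wire is enclosed; the outer shell contributes nothing inside itself. λ_enc = λ₁ = -2.10×10^-6 C/m.
Gauss's law: E·2πrL = λ_enc L/ε₀.
E = |λ_enc|/(2πε₀r) = (2.10e-6)/(2π·8.85×10^-12·0.0276) = 1.37×10^6 N/C.

1.37e6 N/C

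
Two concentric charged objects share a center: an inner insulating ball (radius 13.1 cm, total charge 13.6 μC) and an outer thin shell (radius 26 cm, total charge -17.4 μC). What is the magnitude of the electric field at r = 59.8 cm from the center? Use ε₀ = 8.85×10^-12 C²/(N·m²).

By spherical symmetry E is radial; choose a Gaussian sphere of radius r = 59.8 cm (r > 26 cm, enclosing both).
Q_enc = (13.6 μC) + (-17.4 μC) = -3.80e-6 C.
Since E is radial and uniform over the Gaussian sphere, Φ = E·4πr² = Q_enc/ε₀.
E = |Q_enc|/(4πε₀r²) = (3.80×10^-6)/(4π·8.85×10^-12·(0.598)²) = 9.55×10^4 N/C.

|E| ≈ 9.55×10^4 V/m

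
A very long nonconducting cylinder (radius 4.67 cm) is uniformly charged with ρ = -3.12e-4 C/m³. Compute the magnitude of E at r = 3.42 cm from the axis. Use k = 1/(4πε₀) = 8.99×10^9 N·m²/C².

Coaxial Gaussian cylinder, radius r = 3.42 cm, length L (r < R).
Charge inside radius r per length L is ρ·πr²·L, so λ_enc = ρπr² = -1.146e-6 C/m.
Since E is radial and uniform over the curved surface, Φ = E·2πrL = Q_enc/ε₀ = λ_enc L/ε₀.
E = 2k|λ_enc|/r = 2(8.99×10^9)(1.146×10^-6)/(0.0342) = 6.03×10^5 N/C.

|E| = 6.03e5 N/C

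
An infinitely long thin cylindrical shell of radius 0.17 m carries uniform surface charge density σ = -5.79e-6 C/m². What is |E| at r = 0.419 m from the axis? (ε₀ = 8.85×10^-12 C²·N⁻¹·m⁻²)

Coaxial Gaussian cylinder, radius r = 0.419 m, length L (r > 0.17 m).
The whole shell is enclosed: λ_enc = σ·2πR = (-5.79×10^-6)·2π·(0.17) = -6.185×10^-6 C/m.
Applying ∮E·dA = Q_enc/ε₀ with the end caps contributing no flux:
E = |λ_enc|/(2πε₀r) = (6.185×10^-6)/(2π·8.85×10^-12·0.419) = 2.65×10^5 N/C.

2.65×10^5 V/m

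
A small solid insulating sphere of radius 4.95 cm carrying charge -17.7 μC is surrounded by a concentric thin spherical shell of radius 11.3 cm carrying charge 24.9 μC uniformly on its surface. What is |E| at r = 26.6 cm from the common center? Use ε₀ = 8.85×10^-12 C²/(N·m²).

Use a concentric Gaussian sphere at r = 26.6 cm (r > 11.3 cm, enclosing both).
Q_enc = (-17.7 μC) + (24.9 μC) = 7.20e-6 C.
Since E is radial and uniform over the Gaussian sphere, Φ = E·4πr² = Q_enc/ε₀.
E = |Q_enc|/(4πε₀r²) = (7.20e-6)/(4π·8.85×10^-12·(0.266)²) = 9.15×10^5 N/C.

|E| ≈ 9.15e5 N/C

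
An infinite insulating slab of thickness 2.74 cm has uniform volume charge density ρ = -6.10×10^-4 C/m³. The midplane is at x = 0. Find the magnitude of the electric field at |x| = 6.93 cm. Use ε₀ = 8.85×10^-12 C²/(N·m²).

The point |x| = 6.93 cm lies outside the slab (half-thickness 0.0137 m). A symmetric pillbox spanning the full slab encloses Q_enc = ρ·d·A.
Flux = 2EA ⇒ E = |ρ|d/(2ε₀), independent of distance outside.
E = (6.10×10^-4)(0.0274)/(2·8.85×10^-12) = 9.44×10^5 N/C.

|E| ≈ 9.44×10^5 N/C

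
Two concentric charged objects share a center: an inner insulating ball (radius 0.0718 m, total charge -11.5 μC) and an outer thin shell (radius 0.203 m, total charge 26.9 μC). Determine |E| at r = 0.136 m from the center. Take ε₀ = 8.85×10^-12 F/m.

Take a concentric spherical Gaussian surface of radius r = 0.136 m (between the bodies, 0.0718 m < r < 0.203 m).
Only the inner charge is enclosed; the outer shell contributes nothing inside itself. Q_enc = -11.5 μC = -1.15×10^-5 C.
Gauss's law: E·4πr² = Q_enc/ε₀.
E = |Q_enc|/(4πε₀r²) = (1.15×10^-5)/(4π·8.85×10^-12·(0.136)²) = 5.59×10^6 N/C.

5.59e6 N/C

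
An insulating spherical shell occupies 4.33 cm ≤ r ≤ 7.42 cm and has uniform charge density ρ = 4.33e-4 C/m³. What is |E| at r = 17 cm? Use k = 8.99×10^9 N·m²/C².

E = 1.85e5 N/C

Use a concentric Gaussian sphere at r = 17 cm (r > 7.42 cm, enclosing the whole shell).
Q_enc = ρ·(4π/3)(b³ − a³) = (4.33×10^-4)·(4π/3)·((0.0742)³ − (0.0433)³) = 5.937×10^-7 C.
Since E is radial and uniform over the Gaussian sphere, Φ = E·4πr² = Q_enc/ε₀.
E = k|Q_enc|/r² = (8.99×10^9)(5.937×10^-7)/(0.17)² = 1.85×10^5 N/C.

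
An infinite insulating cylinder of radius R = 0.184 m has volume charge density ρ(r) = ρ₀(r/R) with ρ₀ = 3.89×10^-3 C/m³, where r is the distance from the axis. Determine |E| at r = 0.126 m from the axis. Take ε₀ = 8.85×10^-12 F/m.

By cylindrical symmetry E is radial; use a coaxial Gaussian cylinder of radius 0.126 m and length L (r < R).
λ_enc = ∫₀^r ρ(r')·2πr' dr' = (2πρ₀/R)·r^3/3 = 8.857×10^-5 C/m.
By Gauss's law (flux through the curved wall only), E·2πrL = λ_enc L/ε₀.
E = |λ_enc|/(2πε₀r) = (8.857e-5)/(2π·8.85×10^-12·0.126) = 1.26×10^7 N/C.

E ≈ 1.26×10^7 N/C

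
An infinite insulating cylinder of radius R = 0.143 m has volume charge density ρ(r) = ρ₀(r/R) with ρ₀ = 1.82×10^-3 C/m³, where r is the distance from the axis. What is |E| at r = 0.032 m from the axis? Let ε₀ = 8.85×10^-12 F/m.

|E| ≈ 4.91×10^5 N/C

Take a coaxial cylindrical Gaussian surface of radius r = 0.032 m and length L (r < R).
Integrating ρ over the cross-section to radius r: λ_enc = (2πρ₀/R) ∫₀^r r'^2 dr' = 2πρ₀ r^3/(3·R) = 8.735e-7 C/m.
Since E is radial and uniform over the curved surface, Φ = E·2πrL = Q_enc/ε₀ = λ_enc L/ε₀.
E = |λ_enc|/(2πε₀r) = (8.735×10^-7)/(2π·8.85×10^-12·0.032) = 4.91e5 N/C.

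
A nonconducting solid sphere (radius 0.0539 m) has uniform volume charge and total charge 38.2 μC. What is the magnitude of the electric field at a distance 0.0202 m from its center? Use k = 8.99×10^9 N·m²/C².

Use a concentric Gaussian sphere at r = 0.0202 m (r < R).
Only the charge within r is enclosed: Q_enc = Q·(r/R)³ = (38.2 μC)·(0.0202 m/0.0539 m)³ = 2.011e-6 C.
Applying ∮E·dA = Q_enc/ε₀ with Φ = E(4πr²):
E = k|Q_enc|/r² = (8.99×10^9)(2.011×10^-6)/(0.0202)² = 4.43×10^7 N/C.

|E| ≈ 4.43e7 N/C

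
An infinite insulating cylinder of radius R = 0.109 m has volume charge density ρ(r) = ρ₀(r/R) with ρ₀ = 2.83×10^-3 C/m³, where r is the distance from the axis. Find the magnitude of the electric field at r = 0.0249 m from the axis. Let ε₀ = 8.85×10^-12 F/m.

|E| = 6.06×10^5 V/m

Choose a coaxial cylinder of radius r = 0.0249 m (arbitrary length L) as the Gaussian surface (r < R).
λ_enc = ∫₀^r ρ(r')·2πr' dr' = (2πρ₀/R)·r^3/3 = 8.395×10^-7 C/m.
Since E is radial and uniform over the curved surface, Φ = E·2πrL = Q_enc/ε₀ = λ_enc L/ε₀.
E = |λ_enc|/(2πε₀r) = (8.395×10^-7)/(2π·8.85×10^-12·0.0249) = 6.06e5 N/C.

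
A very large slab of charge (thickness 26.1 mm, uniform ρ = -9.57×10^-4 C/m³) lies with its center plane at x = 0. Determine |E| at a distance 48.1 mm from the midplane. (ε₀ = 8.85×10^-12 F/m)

E = 1.41×10^6 V/m

The point |x| = 48.1 mm lies outside the slab (half-thickness 0.01305 m). A symmetric pillbox spanning the full slab encloses Q_enc = ρ·d·A.
Flux = 2EA ⇒ E = |ρ|d/(2ε₀), independent of distance outside.
E = (9.57×10^-4)(0.0261)/(2·8.85×10^-12) = 1.41e6 N/C.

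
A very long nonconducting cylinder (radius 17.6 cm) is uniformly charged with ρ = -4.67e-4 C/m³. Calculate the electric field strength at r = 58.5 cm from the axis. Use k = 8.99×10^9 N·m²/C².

Choose a coaxial cylinder of radius r = 58.5 cm (arbitrary length L) as the Gaussian surface (r > 17.6 cm, full cross-section enclosed).
λ_enc = ρ·πR² = (-4.67e-4)π(0.176)² = -4.545e-5 C/m.
By Gauss's law (flux through the curved wall only), E·2πrL = λ_enc L/ε₀.
E = 2k|λ_enc|/r = 2(8.99×10^9)(4.545e-5)/(0.585) = 1.40×10^6 N/C.

E ≈ 1.40e6 V/m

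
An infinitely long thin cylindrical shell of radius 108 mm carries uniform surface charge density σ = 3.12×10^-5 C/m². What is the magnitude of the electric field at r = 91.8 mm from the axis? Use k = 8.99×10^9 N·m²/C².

E = 0

Take a coaxial cylindrical Gaussian surface of radius r = 91.8 mm and length L (r < 108 mm, inside the shell).
All the surface charge lies outside this cylinder: Q_enc = 0, hence E = 0.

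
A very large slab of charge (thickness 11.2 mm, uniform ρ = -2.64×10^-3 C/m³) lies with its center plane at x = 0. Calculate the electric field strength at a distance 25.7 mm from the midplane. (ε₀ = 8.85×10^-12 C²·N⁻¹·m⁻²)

The point |x| = 25.7 mm lies outside the slab (half-thickness 0.0056 m). A symmetric pillbox spanning the full slab encloses Q_enc = ρ·d·A.
Flux = 2EA ⇒ E = |ρ|d/(2ε₀), independent of distance outside.
E = (2.64×10^-3)(0.0112)/(2·8.85×10^-12) = 1.67×10^6 N/C.

|E| ≈ 1.67e6 N/C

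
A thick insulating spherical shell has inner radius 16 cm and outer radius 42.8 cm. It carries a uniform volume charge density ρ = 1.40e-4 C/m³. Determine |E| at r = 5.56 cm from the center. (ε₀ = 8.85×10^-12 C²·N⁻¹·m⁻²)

E = 0 (no enclosed charge)

Take a concentric spherical Gaussian surface of radius r = 5.56 cm (r < 16 cm, inside the empty cavity).
No charge is enclosed, so by Gauss's law E·4πr² = 0 ⇒ E = 0.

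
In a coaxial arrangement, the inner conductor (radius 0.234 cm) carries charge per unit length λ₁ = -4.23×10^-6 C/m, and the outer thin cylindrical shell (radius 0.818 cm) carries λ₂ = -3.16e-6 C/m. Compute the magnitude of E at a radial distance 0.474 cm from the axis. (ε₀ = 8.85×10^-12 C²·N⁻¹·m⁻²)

Take a coaxial cylindrical Gaussian surface of radius r = 0.474 cm and length L (between the conductors, 0.234 cm < r < 0.818 cm).
The shell at 0.818 cm lies outside the Gaussian surface, so λ_enc = λ₁ = -4.23×10^-6 C/m.
By Gauss's law (flux through the curved wall only), E·2πrL = λ_enc L/ε₀.
E = |λ_enc|/(2πε₀r) = (4.23e-6)/(2π·8.85×10^-12·0.00474) = 1.60×10^7 N/C.

E = 1.60×10^7 N/C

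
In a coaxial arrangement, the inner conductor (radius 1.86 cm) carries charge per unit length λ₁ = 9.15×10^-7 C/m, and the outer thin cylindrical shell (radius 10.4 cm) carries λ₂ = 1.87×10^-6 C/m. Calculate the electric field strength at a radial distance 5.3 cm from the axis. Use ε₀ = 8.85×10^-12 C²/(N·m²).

3.10e5 V/m

Choose a coaxial cylinder of radius r = 5.3 cm (arbitrary length L) as the Gaussian surface (between the conductors, 1.86 cm < r < 10.4 cm).
Only the inner wire is enclosed; the outer shell contributes nothing inside itself. λ_enc = λ₁ = 9.15e-7 C/m.
Since E is radial and uniform over the curved surface, Φ = E·2πrL = Q_enc/ε₀ = λ_enc L/ε₀.
E = |λ_enc|/(2πε₀r) = (9.15×10^-7)/(2π·8.85×10^-12·0.053) = 3.10×10^5 N/C.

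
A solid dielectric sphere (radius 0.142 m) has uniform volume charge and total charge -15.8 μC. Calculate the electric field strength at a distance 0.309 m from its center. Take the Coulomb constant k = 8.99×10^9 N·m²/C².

Symmetry ⇒ E = E(r) r̂. Gaussian sphere of radius r = 0.309 m (r > R, so the entire charge is enclosed).
Q_enc = -15.8 μC = -1.58e-5 C.
Applying ∮E·dA = Q_enc/ε₀ with Φ = E(4πr²):
E = k|Q_enc|/r² = (8.99×10^9)(1.58×10^-5)/(0.309)² = 1.49e6 N/C.

1.49×10^6 N/C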